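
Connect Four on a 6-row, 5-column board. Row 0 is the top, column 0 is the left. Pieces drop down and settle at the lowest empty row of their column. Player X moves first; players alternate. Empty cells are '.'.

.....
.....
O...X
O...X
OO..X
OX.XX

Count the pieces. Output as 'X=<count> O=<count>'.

X=6 O=5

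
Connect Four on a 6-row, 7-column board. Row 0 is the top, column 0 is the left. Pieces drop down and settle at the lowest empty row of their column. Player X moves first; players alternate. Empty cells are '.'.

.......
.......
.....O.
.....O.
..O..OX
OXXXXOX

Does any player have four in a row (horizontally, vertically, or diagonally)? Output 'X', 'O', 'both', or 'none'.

both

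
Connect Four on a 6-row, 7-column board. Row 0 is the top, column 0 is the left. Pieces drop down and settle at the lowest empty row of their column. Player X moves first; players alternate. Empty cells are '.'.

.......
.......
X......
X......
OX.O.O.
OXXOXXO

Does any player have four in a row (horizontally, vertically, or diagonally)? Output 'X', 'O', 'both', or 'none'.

none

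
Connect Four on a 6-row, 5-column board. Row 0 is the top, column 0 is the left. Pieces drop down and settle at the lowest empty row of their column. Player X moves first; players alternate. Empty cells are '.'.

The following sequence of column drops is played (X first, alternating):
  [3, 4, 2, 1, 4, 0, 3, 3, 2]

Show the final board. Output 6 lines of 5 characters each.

Answer: .....
.....
.....
...O.
..XXX
OOXXO

Derivation:
Move 1: X drops in col 3, lands at row 5
Move 2: O drops in col 4, lands at row 5
Move 3: X drops in col 2, lands at row 5
Move 4: O drops in col 1, lands at row 5
Move 5: X drops in col 4, lands at row 4
Move 6: O drops in col 0, lands at row 5
Move 7: X drops in col 3, lands at row 4
Move 8: O drops in col 3, lands at row 3
Move 9: X drops in col 2, lands at row 4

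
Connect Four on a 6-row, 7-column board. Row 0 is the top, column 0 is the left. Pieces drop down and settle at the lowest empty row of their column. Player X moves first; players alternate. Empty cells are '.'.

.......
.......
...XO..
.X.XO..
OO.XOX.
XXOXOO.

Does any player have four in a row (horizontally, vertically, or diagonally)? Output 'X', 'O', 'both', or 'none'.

both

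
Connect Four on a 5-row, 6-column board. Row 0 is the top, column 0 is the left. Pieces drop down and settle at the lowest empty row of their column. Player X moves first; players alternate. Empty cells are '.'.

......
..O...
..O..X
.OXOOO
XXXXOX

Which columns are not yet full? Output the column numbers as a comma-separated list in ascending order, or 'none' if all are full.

Answer: 0,1,2,3,4,5

Derivation:
col 0: top cell = '.' → open
col 1: top cell = '.' → open
col 2: top cell = '.' → open
col 3: top cell = '.' → open
col 4: top cell = '.' → open
col 5: top cell = '.' → open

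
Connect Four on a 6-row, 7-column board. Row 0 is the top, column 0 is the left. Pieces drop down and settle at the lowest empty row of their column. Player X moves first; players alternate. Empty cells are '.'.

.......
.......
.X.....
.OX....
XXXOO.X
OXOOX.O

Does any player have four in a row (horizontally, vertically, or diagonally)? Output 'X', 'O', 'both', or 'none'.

none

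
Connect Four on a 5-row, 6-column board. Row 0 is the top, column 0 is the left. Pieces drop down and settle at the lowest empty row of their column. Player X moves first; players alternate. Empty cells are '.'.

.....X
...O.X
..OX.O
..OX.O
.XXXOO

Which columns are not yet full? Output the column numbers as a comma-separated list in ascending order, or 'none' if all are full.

col 0: top cell = '.' → open
col 1: top cell = '.' → open
col 2: top cell = '.' → open
col 3: top cell = '.' → open
col 4: top cell = '.' → open
col 5: top cell = 'X' → FULL

Answer: 0,1,2,3,4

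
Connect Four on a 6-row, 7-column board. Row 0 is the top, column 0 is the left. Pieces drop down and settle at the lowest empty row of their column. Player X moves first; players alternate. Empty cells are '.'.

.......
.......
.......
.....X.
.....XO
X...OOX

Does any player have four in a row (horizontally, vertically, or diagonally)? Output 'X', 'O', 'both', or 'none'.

none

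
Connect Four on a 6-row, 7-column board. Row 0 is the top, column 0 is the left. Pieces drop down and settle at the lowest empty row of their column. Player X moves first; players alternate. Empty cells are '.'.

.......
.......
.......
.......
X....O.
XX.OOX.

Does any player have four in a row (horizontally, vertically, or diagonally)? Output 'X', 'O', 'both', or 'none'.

none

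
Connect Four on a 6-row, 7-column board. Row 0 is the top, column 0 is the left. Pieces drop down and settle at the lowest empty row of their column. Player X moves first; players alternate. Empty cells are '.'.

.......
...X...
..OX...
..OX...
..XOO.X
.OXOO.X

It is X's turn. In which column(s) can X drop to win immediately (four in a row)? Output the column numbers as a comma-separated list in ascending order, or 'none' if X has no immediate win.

col 0: drop X → no win
col 1: drop X → no win
col 2: drop X → no win
col 3: drop X → WIN!
col 4: drop X → no win
col 5: drop X → no win
col 6: drop X → no win

Answer: 3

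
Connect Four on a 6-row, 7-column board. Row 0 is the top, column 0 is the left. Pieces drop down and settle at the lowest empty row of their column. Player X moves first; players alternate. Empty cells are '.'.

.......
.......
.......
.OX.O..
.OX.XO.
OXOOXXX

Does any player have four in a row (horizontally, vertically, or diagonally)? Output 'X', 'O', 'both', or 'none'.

none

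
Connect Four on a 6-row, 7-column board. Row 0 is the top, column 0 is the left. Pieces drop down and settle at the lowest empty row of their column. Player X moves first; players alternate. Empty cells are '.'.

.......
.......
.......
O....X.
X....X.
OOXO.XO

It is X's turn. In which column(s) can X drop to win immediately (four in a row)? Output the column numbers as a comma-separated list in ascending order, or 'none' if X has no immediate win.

col 0: drop X → no win
col 1: drop X → no win
col 2: drop X → no win
col 3: drop X → no win
col 4: drop X → no win
col 5: drop X → WIN!
col 6: drop X → no win

Answer: 5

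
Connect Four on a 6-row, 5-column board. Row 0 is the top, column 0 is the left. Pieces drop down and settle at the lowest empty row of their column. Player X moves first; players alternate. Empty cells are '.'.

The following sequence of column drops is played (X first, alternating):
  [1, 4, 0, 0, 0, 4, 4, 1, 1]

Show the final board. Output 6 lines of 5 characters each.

Move 1: X drops in col 1, lands at row 5
Move 2: O drops in col 4, lands at row 5
Move 3: X drops in col 0, lands at row 5
Move 4: O drops in col 0, lands at row 4
Move 5: X drops in col 0, lands at row 3
Move 6: O drops in col 4, lands at row 4
Move 7: X drops in col 4, lands at row 3
Move 8: O drops in col 1, lands at row 4
Move 9: X drops in col 1, lands at row 3

Answer: .....
.....
.....
XX..X
OO..O
XX..O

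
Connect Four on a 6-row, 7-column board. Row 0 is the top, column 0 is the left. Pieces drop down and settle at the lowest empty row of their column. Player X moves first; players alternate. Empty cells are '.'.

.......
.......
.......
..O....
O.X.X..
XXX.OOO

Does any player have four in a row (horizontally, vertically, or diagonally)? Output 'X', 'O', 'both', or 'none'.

none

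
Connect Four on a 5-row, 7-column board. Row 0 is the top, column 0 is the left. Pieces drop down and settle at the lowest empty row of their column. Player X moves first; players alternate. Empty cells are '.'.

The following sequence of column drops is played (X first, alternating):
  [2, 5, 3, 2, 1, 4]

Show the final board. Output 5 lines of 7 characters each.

Move 1: X drops in col 2, lands at row 4
Move 2: O drops in col 5, lands at row 4
Move 3: X drops in col 3, lands at row 4
Move 4: O drops in col 2, lands at row 3
Move 5: X drops in col 1, lands at row 4
Move 6: O drops in col 4, lands at row 4

Answer: .......
.......
.......
..O....
.XXXOO.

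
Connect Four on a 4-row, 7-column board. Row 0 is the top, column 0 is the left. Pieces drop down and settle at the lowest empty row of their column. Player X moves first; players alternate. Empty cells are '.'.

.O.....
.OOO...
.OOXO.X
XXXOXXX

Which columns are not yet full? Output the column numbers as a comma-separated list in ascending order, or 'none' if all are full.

Answer: 0,2,3,4,5,6

Derivation:
col 0: top cell = '.' → open
col 1: top cell = 'O' → FULL
col 2: top cell = '.' → open
col 3: top cell = '.' → open
col 4: top cell = '.' → open
col 5: top cell = '.' → open
col 6: top cell = '.' → open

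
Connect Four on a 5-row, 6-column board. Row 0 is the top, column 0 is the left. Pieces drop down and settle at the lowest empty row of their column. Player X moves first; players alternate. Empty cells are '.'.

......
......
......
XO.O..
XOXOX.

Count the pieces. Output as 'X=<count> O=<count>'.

X=4 O=4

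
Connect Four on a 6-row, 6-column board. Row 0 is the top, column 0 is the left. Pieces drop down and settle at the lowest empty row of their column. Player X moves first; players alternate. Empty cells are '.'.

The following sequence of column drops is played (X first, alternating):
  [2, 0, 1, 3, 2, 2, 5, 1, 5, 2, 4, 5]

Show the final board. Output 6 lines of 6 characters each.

Move 1: X drops in col 2, lands at row 5
Move 2: O drops in col 0, lands at row 5
Move 3: X drops in col 1, lands at row 5
Move 4: O drops in col 3, lands at row 5
Move 5: X drops in col 2, lands at row 4
Move 6: O drops in col 2, lands at row 3
Move 7: X drops in col 5, lands at row 5
Move 8: O drops in col 1, lands at row 4
Move 9: X drops in col 5, lands at row 4
Move 10: O drops in col 2, lands at row 2
Move 11: X drops in col 4, lands at row 5
Move 12: O drops in col 5, lands at row 3

Answer: ......
......
..O...
..O..O
.OX..X
OXXOXX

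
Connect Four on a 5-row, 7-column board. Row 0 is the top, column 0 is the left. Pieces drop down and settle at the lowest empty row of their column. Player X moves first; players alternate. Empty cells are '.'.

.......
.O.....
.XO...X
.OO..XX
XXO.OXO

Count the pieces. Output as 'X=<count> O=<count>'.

X=7 O=7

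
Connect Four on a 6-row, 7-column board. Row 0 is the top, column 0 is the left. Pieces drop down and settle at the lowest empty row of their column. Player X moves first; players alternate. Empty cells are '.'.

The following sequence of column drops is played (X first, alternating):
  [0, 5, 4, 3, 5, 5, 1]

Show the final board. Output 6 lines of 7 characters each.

Move 1: X drops in col 0, lands at row 5
Move 2: O drops in col 5, lands at row 5
Move 3: X drops in col 4, lands at row 5
Move 4: O drops in col 3, lands at row 5
Move 5: X drops in col 5, lands at row 4
Move 6: O drops in col 5, lands at row 3
Move 7: X drops in col 1, lands at row 5

Answer: .......
.......
.......
.....O.
.....X.
XX.OXO.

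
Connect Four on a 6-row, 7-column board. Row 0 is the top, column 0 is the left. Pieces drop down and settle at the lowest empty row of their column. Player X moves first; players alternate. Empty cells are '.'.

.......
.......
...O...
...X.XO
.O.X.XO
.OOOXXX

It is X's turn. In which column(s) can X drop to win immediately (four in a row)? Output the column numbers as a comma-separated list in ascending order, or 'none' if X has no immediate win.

Answer: 5

Derivation:
col 0: drop X → no win
col 1: drop X → no win
col 2: drop X → no win
col 3: drop X → no win
col 4: drop X → no win
col 5: drop X → WIN!
col 6: drop X → no win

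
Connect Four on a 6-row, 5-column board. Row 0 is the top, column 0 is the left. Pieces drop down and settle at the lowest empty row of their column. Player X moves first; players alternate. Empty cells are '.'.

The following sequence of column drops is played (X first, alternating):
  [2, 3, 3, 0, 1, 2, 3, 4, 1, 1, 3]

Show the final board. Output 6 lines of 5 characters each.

Move 1: X drops in col 2, lands at row 5
Move 2: O drops in col 3, lands at row 5
Move 3: X drops in col 3, lands at row 4
Move 4: O drops in col 0, lands at row 5
Move 5: X drops in col 1, lands at row 5
Move 6: O drops in col 2, lands at row 4
Move 7: X drops in col 3, lands at row 3
Move 8: O drops in col 4, lands at row 5
Move 9: X drops in col 1, lands at row 4
Move 10: O drops in col 1, lands at row 3
Move 11: X drops in col 3, lands at row 2

Answer: .....
.....
...X.
.O.X.
.XOX.
OXXOO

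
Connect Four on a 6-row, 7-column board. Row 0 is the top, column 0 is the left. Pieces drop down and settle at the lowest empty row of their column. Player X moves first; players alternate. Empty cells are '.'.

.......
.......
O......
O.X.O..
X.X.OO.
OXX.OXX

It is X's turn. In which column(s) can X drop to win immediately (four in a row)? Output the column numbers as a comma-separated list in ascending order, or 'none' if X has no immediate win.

col 0: drop X → no win
col 1: drop X → no win
col 2: drop X → WIN!
col 3: drop X → no win
col 4: drop X → no win
col 5: drop X → no win
col 6: drop X → no win

Answer: 2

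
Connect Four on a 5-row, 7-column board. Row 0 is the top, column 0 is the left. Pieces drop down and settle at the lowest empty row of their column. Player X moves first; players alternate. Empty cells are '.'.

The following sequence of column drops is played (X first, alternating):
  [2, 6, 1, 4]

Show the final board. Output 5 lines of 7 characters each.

Move 1: X drops in col 2, lands at row 4
Move 2: O drops in col 6, lands at row 4
Move 3: X drops in col 1, lands at row 4
Move 4: O drops in col 4, lands at row 4

Answer: .......
.......
.......
.......
.XX.O.O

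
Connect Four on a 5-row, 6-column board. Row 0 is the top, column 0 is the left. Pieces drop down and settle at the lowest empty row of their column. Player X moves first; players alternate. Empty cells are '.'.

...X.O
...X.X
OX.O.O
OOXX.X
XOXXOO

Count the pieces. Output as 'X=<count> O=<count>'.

X=10 O=9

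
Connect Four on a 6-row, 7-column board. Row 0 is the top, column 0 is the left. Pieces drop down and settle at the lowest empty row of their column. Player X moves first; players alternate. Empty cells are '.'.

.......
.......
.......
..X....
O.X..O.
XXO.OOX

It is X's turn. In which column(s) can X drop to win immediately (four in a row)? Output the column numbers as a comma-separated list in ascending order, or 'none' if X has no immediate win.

Answer: none

Derivation:
col 0: drop X → no win
col 1: drop X → no win
col 2: drop X → no win
col 3: drop X → no win
col 4: drop X → no win
col 5: drop X → no win
col 6: drop X → no win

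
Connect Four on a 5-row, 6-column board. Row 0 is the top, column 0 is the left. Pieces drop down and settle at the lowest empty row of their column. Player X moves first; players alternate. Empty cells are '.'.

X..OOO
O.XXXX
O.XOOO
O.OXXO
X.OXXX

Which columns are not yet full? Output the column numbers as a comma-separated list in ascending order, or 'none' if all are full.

col 0: top cell = 'X' → FULL
col 1: top cell = '.' → open
col 2: top cell = '.' → open
col 3: top cell = 'O' → FULL
col 4: top cell = 'O' → FULL
col 5: top cell = 'O' → FULL

Answer: 1,2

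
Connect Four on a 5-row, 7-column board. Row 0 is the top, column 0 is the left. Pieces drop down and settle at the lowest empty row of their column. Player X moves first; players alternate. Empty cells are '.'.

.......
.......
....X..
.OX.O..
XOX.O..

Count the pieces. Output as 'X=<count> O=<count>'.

X=4 O=4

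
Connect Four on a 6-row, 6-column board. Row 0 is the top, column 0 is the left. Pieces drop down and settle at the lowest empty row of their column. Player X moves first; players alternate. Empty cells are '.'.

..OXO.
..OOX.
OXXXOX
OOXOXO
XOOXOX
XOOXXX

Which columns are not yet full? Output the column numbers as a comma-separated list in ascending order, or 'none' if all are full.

col 0: top cell = '.' → open
col 1: top cell = '.' → open
col 2: top cell = 'O' → FULL
col 3: top cell = 'X' → FULL
col 4: top cell = 'O' → FULL
col 5: top cell = '.' → open

Answer: 0,1,5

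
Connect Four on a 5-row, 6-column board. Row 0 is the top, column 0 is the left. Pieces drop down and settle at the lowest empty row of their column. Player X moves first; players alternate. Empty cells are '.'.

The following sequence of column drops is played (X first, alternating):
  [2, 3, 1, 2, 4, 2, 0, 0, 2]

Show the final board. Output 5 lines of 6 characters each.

Answer: ......
..X...
..O...
O.O...
XXXOX.

Derivation:
Move 1: X drops in col 2, lands at row 4
Move 2: O drops in col 3, lands at row 4
Move 3: X drops in col 1, lands at row 4
Move 4: O drops in col 2, lands at row 3
Move 5: X drops in col 4, lands at row 4
Move 6: O drops in col 2, lands at row 2
Move 7: X drops in col 0, lands at row 4
Move 8: O drops in col 0, lands at row 3
Move 9: X drops in col 2, lands at row 1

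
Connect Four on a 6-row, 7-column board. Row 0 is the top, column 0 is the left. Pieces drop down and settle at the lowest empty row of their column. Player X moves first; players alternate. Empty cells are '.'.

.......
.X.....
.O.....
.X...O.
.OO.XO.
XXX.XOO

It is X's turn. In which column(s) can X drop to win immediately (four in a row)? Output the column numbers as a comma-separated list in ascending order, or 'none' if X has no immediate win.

Answer: 3

Derivation:
col 0: drop X → no win
col 1: drop X → no win
col 2: drop X → no win
col 3: drop X → WIN!
col 4: drop X → no win
col 5: drop X → no win
col 6: drop X → no win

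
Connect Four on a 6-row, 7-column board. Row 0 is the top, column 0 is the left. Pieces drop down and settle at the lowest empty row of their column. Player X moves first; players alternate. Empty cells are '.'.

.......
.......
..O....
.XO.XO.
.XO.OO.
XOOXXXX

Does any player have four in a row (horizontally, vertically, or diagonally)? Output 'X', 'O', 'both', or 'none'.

both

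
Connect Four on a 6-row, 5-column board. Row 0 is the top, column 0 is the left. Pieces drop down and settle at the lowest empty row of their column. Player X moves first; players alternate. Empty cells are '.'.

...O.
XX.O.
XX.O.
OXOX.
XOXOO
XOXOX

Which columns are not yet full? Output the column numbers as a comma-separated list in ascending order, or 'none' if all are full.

col 0: top cell = '.' → open
col 1: top cell = '.' → open
col 2: top cell = '.' → open
col 3: top cell = 'O' → FULL
col 4: top cell = '.' → open

Answer: 0,1,2,4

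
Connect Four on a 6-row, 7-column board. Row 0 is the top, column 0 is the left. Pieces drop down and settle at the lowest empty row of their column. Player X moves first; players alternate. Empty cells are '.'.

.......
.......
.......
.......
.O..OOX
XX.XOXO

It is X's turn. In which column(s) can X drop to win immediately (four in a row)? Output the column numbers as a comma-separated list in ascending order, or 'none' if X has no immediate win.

col 0: drop X → no win
col 1: drop X → no win
col 2: drop X → WIN!
col 3: drop X → no win
col 4: drop X → no win
col 5: drop X → no win
col 6: drop X → no win

Answer: 2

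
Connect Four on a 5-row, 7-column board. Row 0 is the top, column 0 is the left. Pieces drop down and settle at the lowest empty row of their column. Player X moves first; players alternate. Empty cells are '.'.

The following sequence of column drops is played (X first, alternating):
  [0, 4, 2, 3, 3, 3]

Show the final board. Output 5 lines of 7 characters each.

Answer: .......
.......
...O...
...X...
X.XOO..

Derivation:
Move 1: X drops in col 0, lands at row 4
Move 2: O drops in col 4, lands at row 4
Move 3: X drops in col 2, lands at row 4
Move 4: O drops in col 3, lands at row 4
Move 5: X drops in col 3, lands at row 3
Move 6: O drops in col 3, lands at row 2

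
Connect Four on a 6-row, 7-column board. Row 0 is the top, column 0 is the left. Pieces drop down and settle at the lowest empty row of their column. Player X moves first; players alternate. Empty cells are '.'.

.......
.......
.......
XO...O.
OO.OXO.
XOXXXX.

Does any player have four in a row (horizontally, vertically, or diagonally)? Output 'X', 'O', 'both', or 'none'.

X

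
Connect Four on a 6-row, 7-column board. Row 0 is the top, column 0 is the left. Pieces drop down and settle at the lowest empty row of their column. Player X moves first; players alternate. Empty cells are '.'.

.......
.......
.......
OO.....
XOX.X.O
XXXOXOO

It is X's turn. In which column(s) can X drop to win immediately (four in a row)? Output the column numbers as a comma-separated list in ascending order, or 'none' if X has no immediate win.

Answer: none

Derivation:
col 0: drop X → no win
col 1: drop X → no win
col 2: drop X → no win
col 3: drop X → no win
col 4: drop X → no win
col 5: drop X → no win
col 6: drop X → no win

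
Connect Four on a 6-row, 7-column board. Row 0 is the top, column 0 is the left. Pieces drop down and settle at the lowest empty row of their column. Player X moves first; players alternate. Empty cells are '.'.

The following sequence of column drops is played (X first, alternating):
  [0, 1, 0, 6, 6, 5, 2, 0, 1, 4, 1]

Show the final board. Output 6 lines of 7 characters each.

Answer: .......
.......
.......
OX.....
XX....X
XOX.OOO

Derivation:
Move 1: X drops in col 0, lands at row 5
Move 2: O drops in col 1, lands at row 5
Move 3: X drops in col 0, lands at row 4
Move 4: O drops in col 6, lands at row 5
Move 5: X drops in col 6, lands at row 4
Move 6: O drops in col 5, lands at row 5
Move 7: X drops in col 2, lands at row 5
Move 8: O drops in col 0, lands at row 3
Move 9: X drops in col 1, lands at row 4
Move 10: O drops in col 4, lands at row 5
Move 11: X drops in col 1, lands at row 3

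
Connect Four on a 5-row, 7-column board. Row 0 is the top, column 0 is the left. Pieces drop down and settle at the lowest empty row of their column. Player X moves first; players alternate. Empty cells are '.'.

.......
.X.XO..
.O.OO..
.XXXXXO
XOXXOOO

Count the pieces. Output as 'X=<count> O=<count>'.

X=10 O=9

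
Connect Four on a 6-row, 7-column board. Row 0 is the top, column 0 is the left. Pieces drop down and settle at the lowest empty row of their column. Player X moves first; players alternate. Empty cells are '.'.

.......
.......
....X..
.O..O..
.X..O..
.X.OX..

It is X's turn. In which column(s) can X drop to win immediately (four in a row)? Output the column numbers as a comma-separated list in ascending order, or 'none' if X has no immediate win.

col 0: drop X → no win
col 1: drop X → no win
col 2: drop X → no win
col 3: drop X → no win
col 4: drop X → no win
col 5: drop X → no win
col 6: drop X → no win

Answer: none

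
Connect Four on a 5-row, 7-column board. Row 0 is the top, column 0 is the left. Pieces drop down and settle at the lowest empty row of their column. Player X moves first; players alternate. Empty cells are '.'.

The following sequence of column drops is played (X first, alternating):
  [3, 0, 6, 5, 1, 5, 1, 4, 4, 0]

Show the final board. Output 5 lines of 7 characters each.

Move 1: X drops in col 3, lands at row 4
Move 2: O drops in col 0, lands at row 4
Move 3: X drops in col 6, lands at row 4
Move 4: O drops in col 5, lands at row 4
Move 5: X drops in col 1, lands at row 4
Move 6: O drops in col 5, lands at row 3
Move 7: X drops in col 1, lands at row 3
Move 8: O drops in col 4, lands at row 4
Move 9: X drops in col 4, lands at row 3
Move 10: O drops in col 0, lands at row 3

Answer: .......
.......
.......
OX..XO.
OX.XOOX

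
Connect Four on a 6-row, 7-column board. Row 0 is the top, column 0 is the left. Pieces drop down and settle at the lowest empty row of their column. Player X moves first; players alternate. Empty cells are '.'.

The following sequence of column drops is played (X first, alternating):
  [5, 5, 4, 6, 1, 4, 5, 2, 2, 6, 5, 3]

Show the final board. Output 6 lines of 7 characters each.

Move 1: X drops in col 5, lands at row 5
Move 2: O drops in col 5, lands at row 4
Move 3: X drops in col 4, lands at row 5
Move 4: O drops in col 6, lands at row 5
Move 5: X drops in col 1, lands at row 5
Move 6: O drops in col 4, lands at row 4
Move 7: X drops in col 5, lands at row 3
Move 8: O drops in col 2, lands at row 5
Move 9: X drops in col 2, lands at row 4
Move 10: O drops in col 6, lands at row 4
Move 11: X drops in col 5, lands at row 2
Move 12: O drops in col 3, lands at row 5

Answer: .......
.......
.....X.
.....X.
..X.OOO
.XOOXXO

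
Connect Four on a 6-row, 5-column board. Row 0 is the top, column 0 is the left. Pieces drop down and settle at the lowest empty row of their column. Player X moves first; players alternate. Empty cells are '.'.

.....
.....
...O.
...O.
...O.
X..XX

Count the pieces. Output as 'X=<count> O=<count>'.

X=3 O=3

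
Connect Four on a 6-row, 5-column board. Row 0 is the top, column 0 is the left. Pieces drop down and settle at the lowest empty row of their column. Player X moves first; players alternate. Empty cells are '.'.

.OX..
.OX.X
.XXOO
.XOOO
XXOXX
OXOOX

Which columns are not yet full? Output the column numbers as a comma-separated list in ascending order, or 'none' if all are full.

col 0: top cell = '.' → open
col 1: top cell = 'O' → FULL
col 2: top cell = 'X' → FULL
col 3: top cell = '.' → open
col 4: top cell = '.' → open

Answer: 0,3,4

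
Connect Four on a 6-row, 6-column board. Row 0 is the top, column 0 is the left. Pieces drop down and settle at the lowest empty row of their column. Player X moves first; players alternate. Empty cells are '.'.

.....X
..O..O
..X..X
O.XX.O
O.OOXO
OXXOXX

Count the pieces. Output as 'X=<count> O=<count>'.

X=10 O=10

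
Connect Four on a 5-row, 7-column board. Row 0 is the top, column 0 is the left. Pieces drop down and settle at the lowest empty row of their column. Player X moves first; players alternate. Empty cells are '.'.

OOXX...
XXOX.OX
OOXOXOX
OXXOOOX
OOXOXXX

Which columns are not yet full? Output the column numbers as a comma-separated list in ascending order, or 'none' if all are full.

Answer: 4,5,6

Derivation:
col 0: top cell = 'O' → FULL
col 1: top cell = 'O' → FULL
col 2: top cell = 'X' → FULL
col 3: top cell = 'X' → FULL
col 4: top cell = '.' → open
col 5: top cell = '.' → open
col 6: top cell = '.' → open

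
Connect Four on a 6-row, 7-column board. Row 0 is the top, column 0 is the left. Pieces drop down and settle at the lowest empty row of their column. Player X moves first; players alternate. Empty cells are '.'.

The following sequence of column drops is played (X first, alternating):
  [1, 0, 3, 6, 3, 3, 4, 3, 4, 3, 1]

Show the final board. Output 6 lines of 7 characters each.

Move 1: X drops in col 1, lands at row 5
Move 2: O drops in col 0, lands at row 5
Move 3: X drops in col 3, lands at row 5
Move 4: O drops in col 6, lands at row 5
Move 5: X drops in col 3, lands at row 4
Move 6: O drops in col 3, lands at row 3
Move 7: X drops in col 4, lands at row 5
Move 8: O drops in col 3, lands at row 2
Move 9: X drops in col 4, lands at row 4
Move 10: O drops in col 3, lands at row 1
Move 11: X drops in col 1, lands at row 4

Answer: .......
...O...
...O...
...O...
.X.XX..
OX.XX.O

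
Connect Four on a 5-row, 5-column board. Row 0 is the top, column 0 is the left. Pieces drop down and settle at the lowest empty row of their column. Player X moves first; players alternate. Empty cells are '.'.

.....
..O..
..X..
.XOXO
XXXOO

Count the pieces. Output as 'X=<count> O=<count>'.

X=6 O=5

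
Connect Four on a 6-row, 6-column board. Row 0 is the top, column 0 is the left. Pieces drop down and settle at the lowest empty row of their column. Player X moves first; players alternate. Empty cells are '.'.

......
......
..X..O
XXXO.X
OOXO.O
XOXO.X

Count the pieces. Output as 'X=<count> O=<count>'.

X=9 O=8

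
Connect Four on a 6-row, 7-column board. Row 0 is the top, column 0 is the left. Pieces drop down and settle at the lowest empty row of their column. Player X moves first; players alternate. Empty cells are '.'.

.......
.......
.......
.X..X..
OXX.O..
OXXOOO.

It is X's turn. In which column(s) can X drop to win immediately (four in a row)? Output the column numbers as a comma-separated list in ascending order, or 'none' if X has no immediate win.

Answer: 1

Derivation:
col 0: drop X → no win
col 1: drop X → WIN!
col 2: drop X → no win
col 3: drop X → no win
col 4: drop X → no win
col 5: drop X → no win
col 6: drop X → no win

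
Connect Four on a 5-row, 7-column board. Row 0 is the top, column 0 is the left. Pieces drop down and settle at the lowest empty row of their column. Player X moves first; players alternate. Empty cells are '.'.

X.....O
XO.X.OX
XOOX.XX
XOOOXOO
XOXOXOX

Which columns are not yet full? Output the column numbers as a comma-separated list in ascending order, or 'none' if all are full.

Answer: 1,2,3,4,5

Derivation:
col 0: top cell = 'X' → FULL
col 1: top cell = '.' → open
col 2: top cell = '.' → open
col 3: top cell = '.' → open
col 4: top cell = '.' → open
col 5: top cell = '.' → open
col 6: top cell = 'O' → FULL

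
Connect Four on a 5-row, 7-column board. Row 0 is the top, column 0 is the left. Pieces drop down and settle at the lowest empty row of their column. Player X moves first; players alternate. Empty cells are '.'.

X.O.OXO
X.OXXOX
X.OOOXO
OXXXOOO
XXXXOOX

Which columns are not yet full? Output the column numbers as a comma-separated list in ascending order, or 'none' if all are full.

col 0: top cell = 'X' → FULL
col 1: top cell = '.' → open
col 2: top cell = 'O' → FULL
col 3: top cell = '.' → open
col 4: top cell = 'O' → FULL
col 5: top cell = 'X' → FULL
col 6: top cell = 'O' → FULL

Answer: 1,3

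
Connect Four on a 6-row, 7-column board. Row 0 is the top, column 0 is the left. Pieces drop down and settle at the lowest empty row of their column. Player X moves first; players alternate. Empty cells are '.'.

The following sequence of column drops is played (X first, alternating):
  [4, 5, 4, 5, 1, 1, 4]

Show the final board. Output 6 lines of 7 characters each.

Move 1: X drops in col 4, lands at row 5
Move 2: O drops in col 5, lands at row 5
Move 3: X drops in col 4, lands at row 4
Move 4: O drops in col 5, lands at row 4
Move 5: X drops in col 1, lands at row 5
Move 6: O drops in col 1, lands at row 4
Move 7: X drops in col 4, lands at row 3

Answer: .......
.......
.......
....X..
.O..XO.
.X..XO.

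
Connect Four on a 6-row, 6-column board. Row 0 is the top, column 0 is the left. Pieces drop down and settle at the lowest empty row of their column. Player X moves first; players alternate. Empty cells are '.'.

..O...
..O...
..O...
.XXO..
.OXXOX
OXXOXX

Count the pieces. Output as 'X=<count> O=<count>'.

X=9 O=8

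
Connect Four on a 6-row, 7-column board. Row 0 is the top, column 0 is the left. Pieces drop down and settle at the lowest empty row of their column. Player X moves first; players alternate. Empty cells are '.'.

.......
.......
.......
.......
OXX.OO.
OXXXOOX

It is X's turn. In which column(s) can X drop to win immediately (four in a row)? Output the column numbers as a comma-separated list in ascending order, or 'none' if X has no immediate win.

col 0: drop X → no win
col 1: drop X → no win
col 2: drop X → no win
col 3: drop X → no win
col 4: drop X → no win
col 5: drop X → no win
col 6: drop X → no win

Answer: none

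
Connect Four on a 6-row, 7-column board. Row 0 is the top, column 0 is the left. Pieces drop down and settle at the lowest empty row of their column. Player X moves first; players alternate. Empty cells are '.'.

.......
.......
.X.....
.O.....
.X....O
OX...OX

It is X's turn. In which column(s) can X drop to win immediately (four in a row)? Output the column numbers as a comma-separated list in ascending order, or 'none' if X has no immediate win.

col 0: drop X → no win
col 1: drop X → no win
col 2: drop X → no win
col 3: drop X → no win
col 4: drop X → no win
col 5: drop X → no win
col 6: drop X → no win

Answer: none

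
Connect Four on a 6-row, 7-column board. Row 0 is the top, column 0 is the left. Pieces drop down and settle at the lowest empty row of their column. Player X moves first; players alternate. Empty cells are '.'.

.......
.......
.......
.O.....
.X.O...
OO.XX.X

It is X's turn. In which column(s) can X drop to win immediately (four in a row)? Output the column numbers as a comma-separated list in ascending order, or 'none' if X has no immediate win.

col 0: drop X → no win
col 1: drop X → no win
col 2: drop X → no win
col 3: drop X → no win
col 4: drop X → no win
col 5: drop X → WIN!
col 6: drop X → no win

Answer: 5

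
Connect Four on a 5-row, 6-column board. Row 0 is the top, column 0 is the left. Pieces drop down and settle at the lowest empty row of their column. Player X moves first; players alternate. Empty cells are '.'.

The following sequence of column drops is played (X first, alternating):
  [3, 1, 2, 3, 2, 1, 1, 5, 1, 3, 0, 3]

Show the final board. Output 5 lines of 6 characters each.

Move 1: X drops in col 3, lands at row 4
Move 2: O drops in col 1, lands at row 4
Move 3: X drops in col 2, lands at row 4
Move 4: O drops in col 3, lands at row 3
Move 5: X drops in col 2, lands at row 3
Move 6: O drops in col 1, lands at row 3
Move 7: X drops in col 1, lands at row 2
Move 8: O drops in col 5, lands at row 4
Move 9: X drops in col 1, lands at row 1
Move 10: O drops in col 3, lands at row 2
Move 11: X drops in col 0, lands at row 4
Move 12: O drops in col 3, lands at row 1

Answer: ......
.X.O..
.X.O..
.OXO..
XOXX.O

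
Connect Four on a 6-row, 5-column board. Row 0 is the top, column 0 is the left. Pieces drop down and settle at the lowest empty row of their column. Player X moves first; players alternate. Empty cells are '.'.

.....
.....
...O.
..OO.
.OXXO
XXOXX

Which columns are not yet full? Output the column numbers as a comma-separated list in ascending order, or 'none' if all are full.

col 0: top cell = '.' → open
col 1: top cell = '.' → open
col 2: top cell = '.' → open
col 3: top cell = '.' → open
col 4: top cell = '.' → open

Answer: 0,1,2,3,4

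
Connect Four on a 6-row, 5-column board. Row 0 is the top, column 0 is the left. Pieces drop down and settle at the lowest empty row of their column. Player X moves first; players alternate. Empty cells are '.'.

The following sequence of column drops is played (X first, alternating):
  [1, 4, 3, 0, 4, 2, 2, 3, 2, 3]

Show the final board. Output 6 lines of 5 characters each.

Move 1: X drops in col 1, lands at row 5
Move 2: O drops in col 4, lands at row 5
Move 3: X drops in col 3, lands at row 5
Move 4: O drops in col 0, lands at row 5
Move 5: X drops in col 4, lands at row 4
Move 6: O drops in col 2, lands at row 5
Move 7: X drops in col 2, lands at row 4
Move 8: O drops in col 3, lands at row 4
Move 9: X drops in col 2, lands at row 3
Move 10: O drops in col 3, lands at row 3

Answer: .....
.....
.....
..XO.
..XOX
OXOXO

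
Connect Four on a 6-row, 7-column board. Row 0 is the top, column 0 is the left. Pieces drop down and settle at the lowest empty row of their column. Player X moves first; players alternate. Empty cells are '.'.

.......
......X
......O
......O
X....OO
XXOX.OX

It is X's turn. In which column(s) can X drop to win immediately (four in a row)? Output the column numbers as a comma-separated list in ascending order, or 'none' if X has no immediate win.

Answer: none

Derivation:
col 0: drop X → no win
col 1: drop X → no win
col 2: drop X → no win
col 3: drop X → no win
col 4: drop X → no win
col 5: drop X → no win
col 6: drop X → no win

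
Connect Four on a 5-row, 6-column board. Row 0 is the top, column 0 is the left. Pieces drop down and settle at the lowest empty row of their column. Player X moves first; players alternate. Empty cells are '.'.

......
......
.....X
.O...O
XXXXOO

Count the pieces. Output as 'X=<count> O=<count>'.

X=5 O=4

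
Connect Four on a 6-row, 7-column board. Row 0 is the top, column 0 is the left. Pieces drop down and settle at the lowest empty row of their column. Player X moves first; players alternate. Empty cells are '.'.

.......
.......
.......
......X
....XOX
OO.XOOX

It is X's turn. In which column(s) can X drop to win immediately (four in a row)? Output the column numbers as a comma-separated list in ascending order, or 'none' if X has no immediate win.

col 0: drop X → no win
col 1: drop X → no win
col 2: drop X → no win
col 3: drop X → no win
col 4: drop X → no win
col 5: drop X → no win
col 6: drop X → WIN!

Answer: 6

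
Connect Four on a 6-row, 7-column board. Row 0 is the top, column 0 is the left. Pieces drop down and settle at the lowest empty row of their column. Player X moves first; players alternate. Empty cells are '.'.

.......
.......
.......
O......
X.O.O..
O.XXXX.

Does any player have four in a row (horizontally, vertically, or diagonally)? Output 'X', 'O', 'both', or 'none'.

X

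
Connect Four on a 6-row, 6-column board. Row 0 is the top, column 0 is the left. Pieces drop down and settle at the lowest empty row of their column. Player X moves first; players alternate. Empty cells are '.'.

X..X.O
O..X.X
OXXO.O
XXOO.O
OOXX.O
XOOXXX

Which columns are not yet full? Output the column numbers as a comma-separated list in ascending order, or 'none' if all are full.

col 0: top cell = 'X' → FULL
col 1: top cell = '.' → open
col 2: top cell = '.' → open
col 3: top cell = 'X' → FULL
col 4: top cell = '.' → open
col 5: top cell = 'O' → FULL

Answer: 1,2,4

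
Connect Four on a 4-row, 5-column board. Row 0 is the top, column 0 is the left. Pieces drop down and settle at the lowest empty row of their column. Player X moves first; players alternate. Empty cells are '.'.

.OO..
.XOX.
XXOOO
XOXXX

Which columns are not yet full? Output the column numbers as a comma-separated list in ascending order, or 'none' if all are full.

Answer: 0,3,4

Derivation:
col 0: top cell = '.' → open
col 1: top cell = 'O' → FULL
col 2: top cell = 'O' → FULL
col 3: top cell = '.' → open
col 4: top cell = '.' → open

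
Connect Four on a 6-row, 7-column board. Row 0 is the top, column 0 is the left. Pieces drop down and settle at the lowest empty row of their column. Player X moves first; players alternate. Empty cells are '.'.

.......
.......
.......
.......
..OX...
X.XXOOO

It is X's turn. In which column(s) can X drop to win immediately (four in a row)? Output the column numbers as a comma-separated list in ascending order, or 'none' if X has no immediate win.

Answer: 1

Derivation:
col 0: drop X → no win
col 1: drop X → WIN!
col 2: drop X → no win
col 3: drop X → no win
col 4: drop X → no win
col 5: drop X → no win
col 6: drop X → no win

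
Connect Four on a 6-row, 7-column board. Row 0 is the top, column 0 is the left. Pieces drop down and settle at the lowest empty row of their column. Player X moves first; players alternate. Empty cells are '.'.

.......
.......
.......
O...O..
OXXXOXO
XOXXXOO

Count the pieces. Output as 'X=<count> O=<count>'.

X=8 O=8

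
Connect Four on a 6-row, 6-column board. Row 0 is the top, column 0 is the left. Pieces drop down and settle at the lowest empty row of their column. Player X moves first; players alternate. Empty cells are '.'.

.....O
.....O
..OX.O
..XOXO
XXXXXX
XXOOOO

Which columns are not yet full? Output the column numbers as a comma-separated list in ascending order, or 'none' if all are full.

Answer: 0,1,2,3,4

Derivation:
col 0: top cell = '.' → open
col 1: top cell = '.' → open
col 2: top cell = '.' → open
col 3: top cell = '.' → open
col 4: top cell = '.' → open
col 5: top cell = 'O' → FULL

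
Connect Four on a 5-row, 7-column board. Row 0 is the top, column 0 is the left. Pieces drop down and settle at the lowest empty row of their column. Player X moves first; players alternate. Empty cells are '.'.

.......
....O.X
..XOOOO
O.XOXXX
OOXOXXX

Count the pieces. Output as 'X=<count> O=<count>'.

X=10 O=10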